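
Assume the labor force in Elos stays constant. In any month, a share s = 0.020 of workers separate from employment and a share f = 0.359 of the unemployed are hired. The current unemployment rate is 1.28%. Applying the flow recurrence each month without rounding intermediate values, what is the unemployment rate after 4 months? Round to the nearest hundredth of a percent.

Unemployment rate after four months ≈ 4.68%.

With a fixed labor force, u_{t+1} = u_t + s·(1−u_t) − f·u_t = u_t·(1−s−f) + s.
Here 1−s−f = 0.621 and s = 0.020.
u_1 = 0.012800 × 0.621 + 0.020 = 0.027949.
u_2 = 0.027949 × 0.621 + 0.020 = 0.037356.
u_3 = 0.037356 × 0.621 + 0.020 = 0.043198.
u_4 = 0.043198 × 0.621 + 0.020 = 0.046826.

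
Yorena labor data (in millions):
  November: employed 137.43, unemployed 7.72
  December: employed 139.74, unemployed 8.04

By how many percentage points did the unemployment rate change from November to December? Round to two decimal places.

The unemployment rate changed by +0.12 percentage points.

November: labor force = 137.43 + 7.72 = 145.15; u = 7.72/145.15 = 5.32%.
December: labor force = 139.74 + 8.04 = 147.78; u = 8.04/147.78 = 5.44%.
Change = 5.44% − 5.32% = +0.12 pp.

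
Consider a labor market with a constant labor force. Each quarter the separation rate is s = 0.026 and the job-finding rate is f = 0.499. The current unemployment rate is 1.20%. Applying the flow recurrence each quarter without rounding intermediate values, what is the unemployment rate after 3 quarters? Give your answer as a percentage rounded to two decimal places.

With a fixed labor force, u_{t+1} = u_t + s·(1−u_t) − f·u_t = u_t·(1−s−f) + s.
Here 1−s−f = 0.475 and s = 0.026.
u_1 = 0.012000 × 0.475 + 0.026 = 0.031700.
u_2 = 0.031700 × 0.475 + 0.026 = 0.041057.
u_3 = 0.041057 × 0.475 + 0.026 = 0.045502.

Unemployment rate after three quarters ≈ 4.55%.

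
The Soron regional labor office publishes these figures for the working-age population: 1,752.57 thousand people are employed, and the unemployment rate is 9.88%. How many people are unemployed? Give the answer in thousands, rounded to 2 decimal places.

Let U be the number unemployed. The labor force is E + U, and U/(E+U) = 0.0988.
So U = 0.0988 × 1,752.57 / (1 − 0.0988) = 173.1539 / 0.9012 ≈ 192.14 thousand.

About 192.14 thousand are unemployed.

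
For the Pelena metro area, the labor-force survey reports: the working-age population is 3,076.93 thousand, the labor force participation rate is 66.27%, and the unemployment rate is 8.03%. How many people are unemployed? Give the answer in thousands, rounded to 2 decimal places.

About 163.74 thousand are unemployed.

Labor force = 0.6627 × 3,076.93 = 2,039.08 thousand.
Unemployed = 0.0803 × 2,039.08 ≈ 163.74 thousand.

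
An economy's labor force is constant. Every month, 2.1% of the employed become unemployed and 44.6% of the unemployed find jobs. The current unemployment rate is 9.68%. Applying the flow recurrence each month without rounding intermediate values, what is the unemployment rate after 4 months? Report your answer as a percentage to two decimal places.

With a fixed labor force, u_{t+1} = u_t + s·(1−u_t) − f·u_t = u_t·(1−s−f) + s.
Here 1−s−f = 0.533 and s = 0.021.
u_1 = 0.096800 × 0.533 + 0.021 = 0.072594.
u_2 = 0.072594 × 0.533 + 0.021 = 0.059693.
u_3 = 0.059693 × 0.533 + 0.021 = 0.052816.
u_4 = 0.052816 × 0.533 + 0.021 = 0.049151.

Unemployment rate after four months ≈ 4.92%.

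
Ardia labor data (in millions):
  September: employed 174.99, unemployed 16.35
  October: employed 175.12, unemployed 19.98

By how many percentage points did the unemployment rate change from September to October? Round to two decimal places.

The unemployment rate changed by +1.70 percentage points.

September: labor force = 174.99 + 16.35 = 191.34; u = 16.35/191.34 = 8.54%.
October: labor force = 175.12 + 19.98 = 195.10; u = 19.98/195.10 = 10.24%.
Change = 10.24% − 8.54% = +1.70 pp.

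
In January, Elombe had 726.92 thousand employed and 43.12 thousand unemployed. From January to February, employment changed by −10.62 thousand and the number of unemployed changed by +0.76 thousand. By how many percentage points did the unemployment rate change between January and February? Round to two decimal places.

The unemployment rate changed by +0.17 percentage points.

January: labor force = 726.92 + 43.12 = 770.04; u = 43.12/770.04 = 5.60%.
February: labor force = 716.30 + 43.88 = 760.18; u = 43.88/760.18 = 5.77%.
Change = 5.77% − 5.60% = +0.17 pp.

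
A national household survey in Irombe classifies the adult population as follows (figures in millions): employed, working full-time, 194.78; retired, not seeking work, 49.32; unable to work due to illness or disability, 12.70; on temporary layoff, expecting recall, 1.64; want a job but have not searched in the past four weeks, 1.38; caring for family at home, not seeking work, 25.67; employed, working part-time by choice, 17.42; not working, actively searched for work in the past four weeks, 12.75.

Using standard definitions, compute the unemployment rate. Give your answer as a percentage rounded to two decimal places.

Employed = 194.78 + 17.42 = 212.20 million.
Unemployed = 1.64 + 12.75 = 14.39 million (jobless and actively searching, or on temporary layoff).
Labor force = 212.20 + 14.39 = 226.59 million.
Unemployment rate = 14.39 / 226.59 = 6.35%.

Unemployment rate ≈ 6.35%.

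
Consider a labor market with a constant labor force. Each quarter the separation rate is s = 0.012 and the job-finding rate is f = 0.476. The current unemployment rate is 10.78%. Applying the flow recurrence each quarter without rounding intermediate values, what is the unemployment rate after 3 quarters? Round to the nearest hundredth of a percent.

With a fixed labor force, u_{t+1} = u_t + s·(1−u_t) − f·u_t = u_t·(1−s−f) + s.
Here 1−s−f = 0.512 and s = 0.012.
u_1 = 0.107800 × 0.512 + 0.012 = 0.067194.
u_2 = 0.067194 × 0.512 + 0.012 = 0.046403.
u_3 = 0.046403 × 0.512 + 0.012 = 0.035758.

Unemployment rate after three quarters ≈ 3.58%.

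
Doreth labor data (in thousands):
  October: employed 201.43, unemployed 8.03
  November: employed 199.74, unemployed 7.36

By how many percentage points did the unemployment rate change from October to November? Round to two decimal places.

The unemployment rate changed by −0.28 percentage points.

October: labor force = 201.43 + 8.03 = 209.46; u = 8.03/209.46 = 3.83%.
November: labor force = 199.74 + 7.36 = 207.10; u = 7.36/207.10 = 3.55%.
Change = 3.55% − 3.83% = −0.28 pp.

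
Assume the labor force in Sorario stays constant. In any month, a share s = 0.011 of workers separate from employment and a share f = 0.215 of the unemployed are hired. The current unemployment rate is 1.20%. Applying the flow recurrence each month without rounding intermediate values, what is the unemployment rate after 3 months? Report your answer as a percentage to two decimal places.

Unemployment rate after three months ≈ 3.17%.

With a fixed labor force, u_{t+1} = u_t + s·(1−u_t) − f·u_t = u_t·(1−s−f) + s.
Here 1−s−f = 0.774 and s = 0.011.
u_1 = 0.012000 × 0.774 + 0.011 = 0.020288.
u_2 = 0.020288 × 0.774 + 0.011 = 0.026703.
u_3 = 0.026703 × 0.774 + 0.011 = 0.031668.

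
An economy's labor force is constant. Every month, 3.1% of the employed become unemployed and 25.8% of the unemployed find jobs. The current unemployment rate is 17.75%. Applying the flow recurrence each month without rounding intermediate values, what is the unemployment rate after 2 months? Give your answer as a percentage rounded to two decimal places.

With a fixed labor force, u_{t+1} = u_t + s·(1−u_t) − f·u_t = u_t·(1−s−f) + s.
Here 1−s−f = 0.711 and s = 0.031.
u_1 = 0.177500 × 0.711 + 0.031 = 0.157202.
u_2 = 0.157202 × 0.711 + 0.031 = 0.142771.

Unemployment rate after two months ≈ 14.28%.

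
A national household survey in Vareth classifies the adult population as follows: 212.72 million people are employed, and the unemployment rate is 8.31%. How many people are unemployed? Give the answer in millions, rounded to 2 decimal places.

Let U be the number unemployed. The labor force is E + U, and U/(E+U) = 0.0831.
So U = 0.0831 × 212.72 / (1 − 0.0831) = 17.6770 / 0.9169 ≈ 19.28 million.

About 19.28 million are unemployed.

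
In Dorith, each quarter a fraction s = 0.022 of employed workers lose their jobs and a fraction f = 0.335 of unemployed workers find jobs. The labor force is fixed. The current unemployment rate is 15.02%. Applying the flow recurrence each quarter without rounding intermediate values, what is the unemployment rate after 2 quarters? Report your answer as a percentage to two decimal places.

Unemployment rate after two quarters ≈ 9.82%.

With a fixed labor force, u_{t+1} = u_t + s·(1−u_t) − f·u_t = u_t·(1−s−f) + s.
Here 1−s−f = 0.643 and s = 0.022.
u_1 = 0.150200 × 0.643 + 0.022 = 0.118579.
u_2 = 0.118579 × 0.643 + 0.022 = 0.098246.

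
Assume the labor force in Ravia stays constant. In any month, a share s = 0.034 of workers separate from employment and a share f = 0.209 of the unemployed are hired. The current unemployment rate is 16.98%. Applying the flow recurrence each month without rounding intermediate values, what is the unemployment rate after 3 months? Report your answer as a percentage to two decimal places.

With a fixed labor force, u_{t+1} = u_t + s·(1−u_t) − f·u_t = u_t·(1−s−f) + s.
Here 1−s−f = 0.757 and s = 0.034.
u_1 = 0.169800 × 0.757 + 0.034 = 0.162539.
u_2 = 0.162539 × 0.757 + 0.034 = 0.157042.
u_3 = 0.157042 × 0.757 + 0.034 = 0.152881.

Unemployment rate after three months ≈ 15.29%.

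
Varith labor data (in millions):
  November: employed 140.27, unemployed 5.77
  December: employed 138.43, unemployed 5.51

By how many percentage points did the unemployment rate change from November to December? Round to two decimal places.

The unemployment rate changed by −0.12 percentage points.

November: labor force = 140.27 + 5.77 = 146.04; u = 5.77/146.04 = 3.95%.
December: labor force = 138.43 + 5.51 = 143.94; u = 5.51/143.94 = 3.83%.
Change = 3.83% − 3.95% = −0.12 pp.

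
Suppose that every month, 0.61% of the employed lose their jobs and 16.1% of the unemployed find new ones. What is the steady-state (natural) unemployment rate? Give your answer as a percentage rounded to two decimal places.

Steady-state unemployment rate ≈ 3.65%.

At steady state the flows balance: s·E = f·U, so U/(E+U) = s/(s+f).
u* = 0.61 / (0.61 + 16.1) = 0.61 / 16.71 = 3.65%.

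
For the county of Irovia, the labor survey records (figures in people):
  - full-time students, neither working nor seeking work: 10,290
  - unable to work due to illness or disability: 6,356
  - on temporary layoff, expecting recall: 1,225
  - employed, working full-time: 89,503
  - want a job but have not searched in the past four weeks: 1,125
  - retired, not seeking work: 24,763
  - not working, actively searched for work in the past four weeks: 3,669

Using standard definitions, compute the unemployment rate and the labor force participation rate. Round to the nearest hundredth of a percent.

Unemployment rate ≈ 5.18%; labor force participation rate ≈ 68.94%.

Employed = 89,503.
Unemployed = 1,225 + 3,669 = 4,894 (jobless and actively searching, or on temporary layoff).
Labor force = 89,503 + 4,894 = 94,397.
Not in labor force = 10,290 + 6,356 + 1,125 + 24,763 = 42,534 (those not working and not actively searching are outside the labor force — including those who want a job but have given up searching).
Civilian working-age population = 94,397 + 42,534 = 136,931.
Unemployment rate = 4,894 / 94,397 = 5.18%.
Labor force participation rate = 94,397 / 136,931 = 68.94%.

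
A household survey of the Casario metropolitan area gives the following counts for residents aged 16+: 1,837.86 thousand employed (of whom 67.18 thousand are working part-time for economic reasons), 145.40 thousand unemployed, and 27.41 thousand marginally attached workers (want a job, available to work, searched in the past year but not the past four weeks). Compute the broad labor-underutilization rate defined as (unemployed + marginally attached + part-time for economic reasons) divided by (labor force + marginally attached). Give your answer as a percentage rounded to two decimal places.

Labor force = 1,837.86 + 145.40 = 1,983.26 thousand.
Numerator = 145.40 + 27.41 + 67.18 = 239.99 thousand.
Denominator = 1,983.26 + 27.41 = 2,010.67 thousand.
Broad rate = 239.99 / 2,010.67 = 11.94%.

Broad underutilization rate ≈ 11.94%.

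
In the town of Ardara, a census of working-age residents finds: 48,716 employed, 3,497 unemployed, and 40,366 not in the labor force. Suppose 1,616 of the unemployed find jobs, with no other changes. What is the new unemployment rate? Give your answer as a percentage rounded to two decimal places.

Initially, labor force = 48,716 + 3,497 = 52,213, so u = 3,497/52,213 = 6.70%.
After the change, unemployed falls and employed rises by 1,616; labor force unchanged → E = 50,332, U = 1,881, labor force = 52,213.
New unemployment rate = 1,881 / 52,213 = 3.60%.

New unemployment rate ≈ 3.60%.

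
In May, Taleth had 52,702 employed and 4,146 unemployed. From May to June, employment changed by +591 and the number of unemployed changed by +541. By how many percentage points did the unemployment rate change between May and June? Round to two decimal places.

The unemployment rate changed by +0.79 percentage points.

May: labor force = 52,702 + 4,146 = 56,848; u = 4,146/56,848 = 7.29%.
June: labor force = 53,293 + 4,687 = 57,980; u = 4,687/57,980 = 8.08%.
Change = 8.08% − 7.29% = +0.79 pp.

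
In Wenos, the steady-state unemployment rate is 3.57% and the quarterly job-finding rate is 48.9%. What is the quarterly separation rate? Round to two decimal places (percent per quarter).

Separation rate ≈ 1.81% per quarter.

From u* = s/(s+f): s = u·f/(1−u).
s = 0.0357 × 48.9 / (1 − 0.0357) = 1.7457 / 0.9643 ≈ 1.81% per quarter.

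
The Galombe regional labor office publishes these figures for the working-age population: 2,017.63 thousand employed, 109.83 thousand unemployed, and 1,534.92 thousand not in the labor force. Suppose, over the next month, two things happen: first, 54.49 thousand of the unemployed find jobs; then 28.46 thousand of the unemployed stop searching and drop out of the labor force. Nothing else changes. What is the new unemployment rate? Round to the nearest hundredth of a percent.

Initially, labor force = 2,017.63 + 109.83 = 2,127.46 thousand, so u = 109.83/2,127.46 = 5.16%.
After the first change, unemployed falls and employed rises by 54.49; labor force unchanged → E = 2,072.12, U = 55.34, labor force = 2,127.46 thousand.
After the second change, unemployed and labor force both fall by 28.46 → E = 2,072.12, U = 26.88, labor force = 2,099.00 thousand.
New unemployment rate = 26.88 / 2,099.00 = 1.28%.

New unemployment rate ≈ 1.28%.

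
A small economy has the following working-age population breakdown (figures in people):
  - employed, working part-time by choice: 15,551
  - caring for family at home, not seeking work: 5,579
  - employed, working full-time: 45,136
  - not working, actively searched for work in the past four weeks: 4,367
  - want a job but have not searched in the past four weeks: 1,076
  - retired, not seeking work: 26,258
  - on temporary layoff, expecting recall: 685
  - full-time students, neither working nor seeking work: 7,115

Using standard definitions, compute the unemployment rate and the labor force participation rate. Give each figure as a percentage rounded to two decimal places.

Employed = 15,551 + 45,136 = 60,687.
Unemployed = 4,367 + 685 = 5,052 (jobless and actively searching, or on temporary layoff).
Labor force = 60,687 + 5,052 = 65,739.
Not in labor force = 5,579 + 1,076 + 26,258 + 7,115 = 40,028 (those not working and not actively searching are outside the labor force — including those who want a job but have given up searching).
Civilian working-age population = 65,739 + 40,028 = 105,767.
Unemployment rate = 5,052 / 65,739 = 7.68%.
Labor force participation rate = 65,739 / 105,767 = 62.15%.

Unemployment rate ≈ 7.68%; labor force participation rate ≈ 62.15%.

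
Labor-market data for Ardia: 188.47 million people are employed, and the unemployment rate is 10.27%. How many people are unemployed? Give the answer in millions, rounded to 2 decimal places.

About 21.57 million are unemployed.

Let U be the number unemployed. The labor force is E + U, and U/(E+U) = 0.1027.
So U = 0.1027 × 188.47 / (1 − 0.1027) = 19.3559 / 0.8973 ≈ 21.57 million.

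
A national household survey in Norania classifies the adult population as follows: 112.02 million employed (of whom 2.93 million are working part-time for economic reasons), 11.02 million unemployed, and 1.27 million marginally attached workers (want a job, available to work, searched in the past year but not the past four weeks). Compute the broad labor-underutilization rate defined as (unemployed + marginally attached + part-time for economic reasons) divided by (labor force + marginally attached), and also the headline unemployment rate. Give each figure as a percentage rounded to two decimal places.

Broad underutilization rate ≈ 12.24%; headline unemployment rate ≈ 8.96%.

Labor force = 112.02 + 11.02 = 123.04 million.
Numerator = 11.02 + 1.27 + 2.93 = 15.22 million.
Denominator = 123.04 + 1.27 = 124.31 million.
Broad rate = 15.22 / 124.31 = 12.24%.
Headline unemployment rate = 11.02 / 123.04 = 8.96%.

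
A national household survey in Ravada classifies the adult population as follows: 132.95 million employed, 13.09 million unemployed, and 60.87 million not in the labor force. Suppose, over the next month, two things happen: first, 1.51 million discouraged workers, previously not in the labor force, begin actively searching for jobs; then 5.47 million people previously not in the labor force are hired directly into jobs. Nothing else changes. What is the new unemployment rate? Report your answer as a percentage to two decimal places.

Initially, labor force = 132.95 + 13.09 = 146.04 million, so u = 13.09/146.04 = 8.96%.
After the first change, unemployed and labor force both rise by 1.51 → E = 132.95, U = 14.60, labor force = 147.55 million.
After the second change, employed and labor force both rise by 5.47; unemployed unchanged → E = 138.42, U = 14.60, labor force = 153.02 million.
New unemployment rate = 14.60 / 153.02 = 9.54%.

New unemployment rate ≈ 9.54%.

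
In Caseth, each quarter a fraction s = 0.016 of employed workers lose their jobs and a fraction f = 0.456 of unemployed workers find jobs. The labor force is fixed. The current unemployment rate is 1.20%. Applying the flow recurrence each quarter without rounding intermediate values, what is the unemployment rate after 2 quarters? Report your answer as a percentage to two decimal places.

Unemployment rate after two quarters ≈ 2.78%.

With a fixed labor force, u_{t+1} = u_t + s·(1−u_t) − f·u_t = u_t·(1−s−f) + s.
Here 1−s−f = 0.528 and s = 0.016.
u_1 = 0.012000 × 0.528 + 0.016 = 0.022336.
u_2 = 0.022336 × 0.528 + 0.016 = 0.027793.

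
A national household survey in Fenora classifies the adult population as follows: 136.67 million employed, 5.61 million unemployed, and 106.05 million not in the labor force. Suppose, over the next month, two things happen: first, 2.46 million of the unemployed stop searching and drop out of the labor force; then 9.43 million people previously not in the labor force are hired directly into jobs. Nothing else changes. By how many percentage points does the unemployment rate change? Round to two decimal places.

Initially, labor force = 136.67 + 5.61 = 142.28 million, so u = 5.61/142.28 = 3.94%.
After the first change, unemployed and labor force both fall by 2.46 → E = 136.67, U = 3.15, labor force = 139.82 million.
After the second change, employed and labor force both rise by 9.43; unemployed unchanged → E = 146.10, U = 3.15, labor force = 149.25 million.
New unemployment rate = 3.15 / 149.25 = 2.11%.
Change = 2.11% − 3.94% = −1.83 percentage points.

The unemployment rate changes by −1.83 percentage points.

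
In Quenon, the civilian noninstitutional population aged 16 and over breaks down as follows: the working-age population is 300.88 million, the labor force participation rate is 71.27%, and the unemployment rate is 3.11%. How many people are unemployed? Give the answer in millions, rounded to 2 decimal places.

About 6.67 million are unemployed.

Labor force = 0.7127 × 300.88 = 214.44 million.
Unemployed = 0.0311 × 214.44 ≈ 6.67 million.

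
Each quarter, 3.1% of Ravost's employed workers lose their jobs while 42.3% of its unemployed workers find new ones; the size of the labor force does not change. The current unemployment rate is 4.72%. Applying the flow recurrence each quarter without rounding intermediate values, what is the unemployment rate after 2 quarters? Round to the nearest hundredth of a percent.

Unemployment rate after two quarters ≈ 6.20%.

With a fixed labor force, u_{t+1} = u_t + s·(1−u_t) − f·u_t = u_t·(1−s−f) + s.
Here 1−s−f = 0.546 and s = 0.031.
u_1 = 0.047200 × 0.546 + 0.031 = 0.056771.
u_2 = 0.056771 × 0.546 + 0.031 = 0.061997.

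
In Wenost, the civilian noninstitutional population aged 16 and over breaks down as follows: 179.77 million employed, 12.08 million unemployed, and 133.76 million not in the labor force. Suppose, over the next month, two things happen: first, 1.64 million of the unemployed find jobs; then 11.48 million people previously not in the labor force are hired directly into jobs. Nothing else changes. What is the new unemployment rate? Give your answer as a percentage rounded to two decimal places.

Initially, labor force = 179.77 + 12.08 = 191.85 million, so u = 12.08/191.85 = 6.30%.
After the first change, unemployed falls and employed rises by 1.64; labor force unchanged → E = 181.41, U = 10.44, labor force = 191.85 million.
After the second change, employed and labor force both rise by 11.48; unemployed unchanged → E = 192.89, U = 10.44, labor force = 203.33 million.
New unemployment rate = 10.44 / 203.33 = 5.13%.

New unemployment rate ≈ 5.13%.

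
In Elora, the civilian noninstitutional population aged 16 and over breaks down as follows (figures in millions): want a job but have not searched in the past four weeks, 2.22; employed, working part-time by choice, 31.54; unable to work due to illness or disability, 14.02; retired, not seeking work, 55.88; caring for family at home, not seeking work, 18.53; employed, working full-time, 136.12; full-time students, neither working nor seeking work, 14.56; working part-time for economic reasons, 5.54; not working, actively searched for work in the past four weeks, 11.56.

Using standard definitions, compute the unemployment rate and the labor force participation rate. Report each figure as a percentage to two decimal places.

Employed = 31.54 + 136.12 + 5.54 = 173.20 million (anyone who worked, including part-time for economic reasons, counts as employed).
Unemployed = 11.56 million.
Labor force = 173.20 + 11.56 = 184.76 million.
Not in labor force = 2.22 + 14.02 + 55.88 + 18.53 + 14.56 = 105.21 million (those not working and not actively searching are outside the labor force — including those who want a job but have given up searching).
Civilian working-age population = 184.76 + 105.21 = 289.97 million.
Unemployment rate = 11.56 / 184.76 = 6.26%.
Labor force participation rate = 184.76 / 289.97 = 63.72%.

Unemployment rate ≈ 6.26%; labor force participation rate ≈ 63.72%.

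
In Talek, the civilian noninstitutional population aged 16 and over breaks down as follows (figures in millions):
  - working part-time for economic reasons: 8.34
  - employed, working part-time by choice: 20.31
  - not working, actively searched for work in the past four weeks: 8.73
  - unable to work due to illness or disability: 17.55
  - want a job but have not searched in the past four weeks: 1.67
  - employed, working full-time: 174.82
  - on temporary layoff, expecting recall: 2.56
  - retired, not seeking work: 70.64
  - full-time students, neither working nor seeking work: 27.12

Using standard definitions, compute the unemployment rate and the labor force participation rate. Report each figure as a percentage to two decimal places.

Unemployment rate ≈ 5.26%; labor force participation rate ≈ 64.74%.

Employed = 8.34 + 20.31 + 174.82 = 203.47 million (anyone who worked, including part-time for economic reasons, counts as employed).
Unemployed = 8.73 + 2.56 = 11.29 million (jobless and actively searching, or on temporary layoff).
Labor force = 203.47 + 11.29 = 214.76 million.
Not in labor force = 17.55 + 1.67 + 70.64 + 27.12 = 116.98 million (those not working and not actively searching are outside the labor force — including those who want a job but have given up searching).
Civilian working-age population = 214.76 + 116.98 = 331.74 million.
Unemployment rate = 11.29 / 214.76 = 5.26%.
Labor force participation rate = 214.76 / 331.74 = 64.74%.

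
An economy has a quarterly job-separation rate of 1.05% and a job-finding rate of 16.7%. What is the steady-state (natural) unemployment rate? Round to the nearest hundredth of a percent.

At steady state the flows balance: s·E = f·U, so U/(E+U) = s/(s+f).
u* = 1.05 / (1.05 + 16.7) = 1.05 / 17.75 = 5.92%.

Steady-state unemployment rate ≈ 5.92%.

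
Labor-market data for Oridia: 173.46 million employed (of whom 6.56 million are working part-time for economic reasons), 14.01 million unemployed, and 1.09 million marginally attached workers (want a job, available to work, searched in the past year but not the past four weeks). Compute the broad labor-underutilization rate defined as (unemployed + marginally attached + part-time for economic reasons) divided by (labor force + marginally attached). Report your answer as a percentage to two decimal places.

Broad underutilization rate ≈ 11.49%.

Labor force = 173.46 + 14.01 = 187.47 million.
Numerator = 14.01 + 1.09 + 6.56 = 21.66 million.
Denominator = 187.47 + 1.09 = 188.56 million.
Broad rate = 21.66 / 188.56 = 11.49%.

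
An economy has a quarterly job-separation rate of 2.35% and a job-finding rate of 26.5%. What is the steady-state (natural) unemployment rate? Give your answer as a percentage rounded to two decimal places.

At steady state the flows balance: s·E = f·U, so U/(E+U) = s/(s+f).
u* = 2.35 / (2.35 + 26.5) = 2.35 / 28.85 = 8.15%.

Steady-state unemployment rate ≈ 8.15%.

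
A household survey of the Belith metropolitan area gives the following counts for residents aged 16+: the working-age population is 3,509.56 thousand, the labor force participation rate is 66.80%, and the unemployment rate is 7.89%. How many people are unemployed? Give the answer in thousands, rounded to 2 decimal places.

Labor force = 0.6680 × 3,509.56 = 2,344.39 thousand.
Unemployed = 0.0789 × 2,344.39 ≈ 184.97 thousand.

About 184.97 thousand are unemployed.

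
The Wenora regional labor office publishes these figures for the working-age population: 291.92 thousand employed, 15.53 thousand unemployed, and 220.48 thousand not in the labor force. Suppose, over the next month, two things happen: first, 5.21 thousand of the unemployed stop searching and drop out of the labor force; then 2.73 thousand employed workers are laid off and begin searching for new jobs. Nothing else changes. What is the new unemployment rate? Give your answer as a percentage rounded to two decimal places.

Initially, labor force = 291.92 + 15.53 = 307.45 thousand, so u = 15.53/307.45 = 5.05%.
After the first change, unemployed and labor force both fall by 5.21 → E = 291.92, U = 10.32, labor force = 302.24 thousand.
After the second change, employed falls and unemployed rises by 2.73; labor force unchanged → E = 289.19, U = 13.05, labor force = 302.24 thousand.
New unemployment rate = 13.05 / 302.24 = 4.32%.

New unemployment rate ≈ 4.32%.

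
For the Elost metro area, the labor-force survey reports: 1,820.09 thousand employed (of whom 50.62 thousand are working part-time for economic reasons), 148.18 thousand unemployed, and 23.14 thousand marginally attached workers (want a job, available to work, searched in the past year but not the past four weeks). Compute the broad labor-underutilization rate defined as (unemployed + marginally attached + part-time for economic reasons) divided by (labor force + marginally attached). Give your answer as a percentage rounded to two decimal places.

Broad underutilization rate ≈ 11.14%.

Labor force = 1,820.09 + 148.18 = 1,968.27 thousand.
Numerator = 148.18 + 23.14 + 50.62 = 221.94 thousand.
Denominator = 1,968.27 + 23.14 = 1,991.41 thousand.
Broad rate = 221.94 / 1,991.41 = 11.14%.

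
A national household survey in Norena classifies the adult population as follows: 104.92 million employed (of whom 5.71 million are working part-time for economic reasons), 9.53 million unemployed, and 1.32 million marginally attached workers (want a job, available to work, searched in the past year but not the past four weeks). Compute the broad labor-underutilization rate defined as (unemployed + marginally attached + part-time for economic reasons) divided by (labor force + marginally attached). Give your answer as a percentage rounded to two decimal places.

Broad underutilization rate ≈ 14.30%.

Labor force = 104.92 + 9.53 = 114.45 million.
Numerator = 9.53 + 1.32 + 5.71 = 16.56 million.
Denominator = 114.45 + 1.32 = 115.77 million.
Broad rate = 16.56 / 115.77 = 14.30%.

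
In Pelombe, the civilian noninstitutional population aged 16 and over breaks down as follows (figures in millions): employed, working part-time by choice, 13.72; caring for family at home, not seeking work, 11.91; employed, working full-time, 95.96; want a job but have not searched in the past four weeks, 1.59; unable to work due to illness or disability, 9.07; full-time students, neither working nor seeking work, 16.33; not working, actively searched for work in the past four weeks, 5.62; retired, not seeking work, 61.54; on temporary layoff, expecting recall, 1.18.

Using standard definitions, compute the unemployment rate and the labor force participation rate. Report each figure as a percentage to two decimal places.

Unemployment rate ≈ 5.84%; labor force participation rate ≈ 53.70%.

Employed = 13.72 + 95.96 = 109.68 million.
Unemployed = 5.62 + 1.18 = 6.80 million (jobless and actively searching, or on temporary layoff).
Labor force = 109.68 + 6.80 = 116.48 million.
Not in labor force = 11.91 + 1.59 + 9.07 + 16.33 + 61.54 = 100.44 million (those not working and not actively searching are outside the labor force — including those who want a job but have given up searching).
Civilian working-age population = 116.48 + 100.44 = 216.92 million.
Unemployment rate = 6.80 / 116.48 = 5.84%.
Labor force participation rate = 116.48 / 216.92 = 53.70%.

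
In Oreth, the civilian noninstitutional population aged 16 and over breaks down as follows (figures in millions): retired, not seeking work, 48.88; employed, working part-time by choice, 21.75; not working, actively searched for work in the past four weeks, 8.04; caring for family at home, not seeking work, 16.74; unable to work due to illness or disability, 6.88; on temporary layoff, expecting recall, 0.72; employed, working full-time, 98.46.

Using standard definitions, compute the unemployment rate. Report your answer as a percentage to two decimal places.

Unemployment rate ≈ 6.79%.

Employed = 21.75 + 98.46 = 120.21 million.
Unemployed = 8.04 + 0.72 = 8.76 million (jobless and actively searching, or on temporary layoff).
Labor force = 120.21 + 8.76 = 128.97 million.
Unemployment rate = 8.76 / 128.97 = 6.79%.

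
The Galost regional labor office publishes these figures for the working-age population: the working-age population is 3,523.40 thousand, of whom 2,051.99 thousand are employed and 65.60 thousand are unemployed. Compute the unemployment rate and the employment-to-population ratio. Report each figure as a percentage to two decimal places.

Unemployment rate ≈ 3.10%; employment-population ratio ≈ 58.24%.

Labor force = employed + unemployed = 2,051.99 + 65.60 = 2,117.59 thousand.
Unemployment rate = 65.60 / 2,117.59 = 3.10%.
Employment-population ratio = 2,051.99 / 3,523.40 = 58.24%.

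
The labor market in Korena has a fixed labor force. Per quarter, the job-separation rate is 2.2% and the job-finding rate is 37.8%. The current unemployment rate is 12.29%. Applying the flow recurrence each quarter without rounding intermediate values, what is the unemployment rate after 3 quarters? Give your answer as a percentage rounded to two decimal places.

With a fixed labor force, u_{t+1} = u_t + s·(1−u_t) − f·u_t = u_t·(1−s−f) + s.
Here 1−s−f = 0.600 and s = 0.022.
u_1 = 0.122900 × 0.600 + 0.022 = 0.095740.
u_2 = 0.095740 × 0.600 + 0.022 = 0.079444.
u_3 = 0.079444 × 0.600 + 0.022 = 0.069666.

Unemployment rate after three quarters ≈ 6.97%.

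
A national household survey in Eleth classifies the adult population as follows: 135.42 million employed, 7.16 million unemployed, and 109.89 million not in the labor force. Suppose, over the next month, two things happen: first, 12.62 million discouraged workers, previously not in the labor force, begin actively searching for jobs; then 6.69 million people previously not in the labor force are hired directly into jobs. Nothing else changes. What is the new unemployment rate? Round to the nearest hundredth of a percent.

New unemployment rate ≈ 12.22%.

Initially, labor force = 135.42 + 7.16 = 142.58 million, so u = 7.16/142.58 = 5.02%.
After the first change, unemployed and labor force both rise by 12.62 → E = 135.42, U = 19.78, labor force = 155.20 million.
After the second change, employed and labor force both rise by 6.69; unemployed unchanged → E = 142.11, U = 19.78, labor force = 161.89 million.
New unemployment rate = 19.78 / 161.89 = 12.22%.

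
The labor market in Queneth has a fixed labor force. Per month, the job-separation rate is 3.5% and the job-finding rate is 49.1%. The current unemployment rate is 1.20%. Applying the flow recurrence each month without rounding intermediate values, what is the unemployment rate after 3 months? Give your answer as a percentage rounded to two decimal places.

Unemployment rate after three months ≈ 6.07%.

With a fixed labor force, u_{t+1} = u_t + s·(1−u_t) − f·u_t = u_t·(1−s−f) + s.
Here 1−s−f = 0.474 and s = 0.035.
u_1 = 0.012000 × 0.474 + 0.035 = 0.040688.
u_2 = 0.040688 × 0.474 + 0.035 = 0.054286.
u_3 = 0.054286 × 0.474 + 0.035 = 0.060732.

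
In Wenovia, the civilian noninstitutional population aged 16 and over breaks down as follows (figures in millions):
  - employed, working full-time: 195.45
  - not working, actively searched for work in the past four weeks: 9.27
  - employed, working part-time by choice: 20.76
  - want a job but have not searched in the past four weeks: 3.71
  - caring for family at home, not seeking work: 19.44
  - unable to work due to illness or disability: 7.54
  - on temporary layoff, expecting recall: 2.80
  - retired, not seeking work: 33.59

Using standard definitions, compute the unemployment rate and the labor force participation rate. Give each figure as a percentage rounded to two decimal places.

Unemployment rate ≈ 5.29%; labor force participation rate ≈ 78.03%.

Employed = 195.45 + 20.76 = 216.21 million.
Unemployed = 9.27 + 2.80 = 12.07 million (jobless and actively searching, or on temporary layoff).
Labor force = 216.21 + 12.07 = 228.28 million.
Not in labor force = 3.71 + 19.44 + 7.54 + 33.59 = 64.28 million (those not working and not actively searching are outside the labor force — including those who want a job but have given up searching).
Civilian working-age population = 228.28 + 64.28 = 292.56 million.
Unemployment rate = 12.07 / 228.28 = 5.29%.
Labor force participation rate = 228.28 / 292.56 = 78.03%.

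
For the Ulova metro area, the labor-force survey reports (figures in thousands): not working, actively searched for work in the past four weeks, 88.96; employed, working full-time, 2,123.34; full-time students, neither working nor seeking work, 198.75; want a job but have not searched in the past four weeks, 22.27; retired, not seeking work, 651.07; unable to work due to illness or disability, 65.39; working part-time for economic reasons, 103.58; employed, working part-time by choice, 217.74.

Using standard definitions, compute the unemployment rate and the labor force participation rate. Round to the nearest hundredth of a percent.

Unemployment rate ≈ 3.51%; labor force participation rate ≈ 72.99%.

Employed = 2,123.34 + 103.58 + 217.74 = 2,444.66 thousand (anyone who worked, including part-time for economic reasons, counts as employed).
Unemployed = 88.96 thousand.
Labor force = 2,444.66 + 88.96 = 2,533.62 thousand.
Not in labor force = 198.75 + 22.27 + 651.07 + 65.39 = 937.48 thousand (those not working and not actively searching are outside the labor force — including those who want a job but have given up searching).
Civilian working-age population = 2,533.62 + 937.48 = 3,471.10 thousand.
Unemployment rate = 88.96 / 2,533.62 = 3.51%.
Labor force participation rate = 2,533.62 / 3,471.10 = 72.99%.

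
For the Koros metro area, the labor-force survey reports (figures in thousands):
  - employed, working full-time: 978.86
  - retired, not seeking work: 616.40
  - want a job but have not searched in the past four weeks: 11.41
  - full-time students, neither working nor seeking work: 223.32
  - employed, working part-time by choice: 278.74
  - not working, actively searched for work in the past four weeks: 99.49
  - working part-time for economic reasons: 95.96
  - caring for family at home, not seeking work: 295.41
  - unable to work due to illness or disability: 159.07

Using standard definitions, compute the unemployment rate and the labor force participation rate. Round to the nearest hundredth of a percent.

Unemployment rate ≈ 6.85%; labor force participation rate ≈ 52.67%.

Employed = 978.86 + 278.74 + 95.96 = 1,353.56 thousand (anyone who worked, including part-time for economic reasons, counts as employed).
Unemployed = 99.49 thousand.
Labor force = 1,353.56 + 99.49 = 1,453.05 thousand.
Not in labor force = 616.40 + 11.41 + 223.32 + 295.41 + 159.07 = 1,305.61 thousand (those not working and not actively searching are outside the labor force — including those who want a job but have given up searching).
Civilian working-age population = 1,453.05 + 1,305.61 = 2,758.66 thousand.
Unemployment rate = 99.49 / 1,453.05 = 6.85%.
Labor force participation rate = 1,453.05 / 2,758.66 = 52.67%.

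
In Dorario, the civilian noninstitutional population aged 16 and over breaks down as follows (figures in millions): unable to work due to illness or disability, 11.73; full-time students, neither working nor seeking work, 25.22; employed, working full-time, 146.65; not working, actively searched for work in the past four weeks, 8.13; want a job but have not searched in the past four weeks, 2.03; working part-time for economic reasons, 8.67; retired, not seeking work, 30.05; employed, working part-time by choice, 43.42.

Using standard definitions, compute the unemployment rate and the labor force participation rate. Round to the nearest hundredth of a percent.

Employed = 146.65 + 8.67 + 43.42 = 198.74 million (anyone who worked, including part-time for economic reasons, counts as employed).
Unemployed = 8.13 million.
Labor force = 198.74 + 8.13 = 206.87 million.
Not in labor force = 11.73 + 25.22 + 2.03 + 30.05 = 69.03 million (those not working and not actively searching are outside the labor force — including those who want a job but have given up searching).
Civilian working-age population = 206.87 + 69.03 = 275.90 million.
Unemployment rate = 8.13 / 206.87 = 3.93%.
Labor force participation rate = 206.87 / 275.90 = 74.98%.

Unemployment rate ≈ 3.93%; labor force participation rate ≈ 74.98%.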